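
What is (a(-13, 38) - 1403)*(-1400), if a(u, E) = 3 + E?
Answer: 1906800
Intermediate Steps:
(a(-13, 38) - 1403)*(-1400) = ((3 + 38) - 1403)*(-1400) = (41 - 1403)*(-1400) = -1362*(-1400) = 1906800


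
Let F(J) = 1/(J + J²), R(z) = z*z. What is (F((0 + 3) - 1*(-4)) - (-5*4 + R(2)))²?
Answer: 804609/3136 ≈ 256.57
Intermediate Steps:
R(z) = z²
(F((0 + 3) - 1*(-4)) - (-5*4 + R(2)))² = (1/(((0 + 3) - 1*(-4))*(1 + ((0 + 3) - 1*(-4)))) - (-5*4 + 2²))² = (1/((3 + 4)*(1 + (3 + 4))) - (-20 + 4))² = (1/(7*(1 + 7)) - 1*(-16))² = ((⅐)/8 + 16)² = ((⅐)*(⅛) + 16)² = (1/56 + 16)² = (897/56)² = 804609/3136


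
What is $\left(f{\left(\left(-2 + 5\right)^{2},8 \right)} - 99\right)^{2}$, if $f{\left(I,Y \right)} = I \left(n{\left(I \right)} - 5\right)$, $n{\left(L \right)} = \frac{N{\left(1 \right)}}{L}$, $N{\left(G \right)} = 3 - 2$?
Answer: $20449$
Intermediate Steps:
$N{\left(G \right)} = 1$
$n{\left(L \right)} = \frac{1}{L}$ ($n{\left(L \right)} = 1 \frac{1}{L} = \frac{1}{L}$)
$f{\left(I,Y \right)} = I \left(-5 + \frac{1}{I}\right)$ ($f{\left(I,Y \right)} = I \left(\frac{1}{I} - 5\right) = I \left(-5 + \frac{1}{I}\right)$)
$\left(f{\left(\left(-2 + 5\right)^{2},8 \right)} - 99\right)^{2} = \left(\left(1 - 5 \left(-2 + 5\right)^{2}\right) - 99\right)^{2} = \left(\left(1 - 5 \cdot 3^{2}\right) - 99\right)^{2} = \left(\left(1 - 45\right) - 99\right)^{2} = \left(-44 - 99\right)^{2} = \left(-143\right)^{2} = 20449$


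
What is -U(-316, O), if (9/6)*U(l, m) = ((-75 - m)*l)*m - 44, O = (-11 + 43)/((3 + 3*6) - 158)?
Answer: 208806104/56307 ≈ 3708.4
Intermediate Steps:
O = -32/137 (O = 32/((3 + 18) - 158) = 32/(21 - 158) = 32/(-137) = 32*(-1/137) = -32/137 ≈ -0.23358)
U(l, m) = -88/3 + 2*l*m*(-75 - m)/3 (U(l, m) = 2*(((-75 - m)*l)*m - 44)/3 = 2*((l*(-75 - m))*m - 44)/3 = 2*(l*m*(-75 - m) - 44)/3 = 2*(-44 + l*m*(-75 - m))/3 = -88/3 + 2*l*m*(-75 - m)/3)
-U(-316, O) = -(-88/3 - 50*(-316)*(-32/137) - 2/3*(-316)*(-32/137)**2) = -(-88/3 - 505600/137 - 2/3*(-316)*1024/18769) = -(-88/3 - 505600/137 + 647168/56307) = -1*(-208806104/56307) = 208806104/56307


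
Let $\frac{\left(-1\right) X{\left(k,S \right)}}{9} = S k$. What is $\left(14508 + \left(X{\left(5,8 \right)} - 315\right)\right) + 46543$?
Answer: $60376$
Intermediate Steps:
$X{\left(k,S \right)} = - 9 S k$
$\left(14508 + \left(X{\left(5,8 \right)} - 315\right)\right) + 46543 = \left(14508 - \left(315 + 72 \cdot 5\right)\right) + 46543 = \left(14508 - 675\right) + 46543 = 13833 + 46543 = 60376$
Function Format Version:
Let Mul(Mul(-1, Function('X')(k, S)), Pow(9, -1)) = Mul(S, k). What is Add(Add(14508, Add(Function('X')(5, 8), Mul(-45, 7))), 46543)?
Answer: 60376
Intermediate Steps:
Function('X')(k, S) = Mul(-9, S, k) (Function('X')(k, S) = Mul(-9, Mul(S, k)) = Mul(-9, S, k))
Add(Add(14508, Add(Function('X')(5, 8), Mul(-45, 7))), 46543) = Add(Add(14508, Add(Mul(-9, 8, 5), Mul(-45, 7))), 46543) = Add(Add(14508, Add(-360, -315)), 46543) = Add(Add(14508, -675), 46543) = Add(13833, 46543) = 60376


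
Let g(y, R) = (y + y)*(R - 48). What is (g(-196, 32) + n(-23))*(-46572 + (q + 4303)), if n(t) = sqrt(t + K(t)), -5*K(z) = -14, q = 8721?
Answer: -210413056 - 33548*I*sqrt(505)/5 ≈ -2.1041e+8 - 1.5078e+5*I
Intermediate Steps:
g(y, R) = 2*y*(-48 + R) (g(y, R) = (2*y)*(-48 + R) = 2*y*(-48 + R))
K(z) = 14/5 (K(z) = -1/5*(-14) = 14/5)
n(t) = sqrt(14/5 + t) (n(t) = sqrt(t + 14/5) = sqrt(14/5 + t))
(g(-196, 32) + n(-23))*(-46572 + (q + 4303)) = (2*(-196)*(-48 + 32) + sqrt(70 + 25*(-23))/5)*(-46572 + (8721 + 4303)) = (2*(-196)*(-16) + sqrt(70 - 575)/5)*(-46572 + 13024) = (6272 + sqrt(-505)/5)*(-33548) = (6272 + (I*sqrt(505))/5)*(-33548) = (6272 + I*sqrt(505)/5)*(-33548) = -210413056 - 33548*I*sqrt(505)/5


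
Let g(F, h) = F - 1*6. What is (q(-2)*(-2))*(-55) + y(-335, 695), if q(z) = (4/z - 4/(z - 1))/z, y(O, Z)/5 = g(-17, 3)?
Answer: -235/3 ≈ -78.333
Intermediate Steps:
g(F, h) = -6 + F (g(F, h) = F - 6 = -6 + F)
y(O, Z) = -115 (y(O, Z) = 5*(-6 - 17) = 5*(-23) = -115)
q(z) = (-4/(-1 + z) + 4/z)/z (q(z) = (4/z - 4/(-1 + z))/z = (-4/(-1 + z) + 4/z)/z)
(q(-2)*(-2))*(-55) + y(-335, 695) = (-4/((-2)**2*(-1 - 2))*(-2))*(-55) - 115 = (-4*1/4/(-3)*(-2))*(-55) - 115 = (-4*1/4*(-1/3)*(-2))*(-55) - 115 = ((1/3)*(-2))*(-55) - 115 = -2/3*(-55) - 115 = 110/3 - 115 = -235/3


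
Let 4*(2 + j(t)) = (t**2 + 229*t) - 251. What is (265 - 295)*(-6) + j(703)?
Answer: 655657/4 ≈ 1.6391e+5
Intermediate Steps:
j(t) = -259/4 + t**2/4 + 229*t/4 (j(t) = -2 + ((t**2 + 229*t) - 251)/4 = -2 + (-251 + t**2 + 229*t)/4 = -2 + (-251/4 + t**2/4 + 229*t/4) = -259/4 + t**2/4 + 229*t/4)
(265 - 295)*(-6) + j(703) = (265 - 295)*(-6) + (-259/4 + (1/4)*703**2 + (229/4)*703) = -30*(-6) + (-259/4 + (1/4)*494209 + 160987/4) = 180 + (-259/4 + 494209/4 + 160987/4) = 180 + 654937/4 = 655657/4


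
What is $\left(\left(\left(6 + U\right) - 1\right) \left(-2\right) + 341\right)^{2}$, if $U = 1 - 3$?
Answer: $112225$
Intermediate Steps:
$U = -2$ ($U = 1 - 3 = -2$)
$\left(\left(\left(6 + U\right) - 1\right) \left(-2\right) + 341\right)^{2} = \left(\left(\left(6 - 2\right) - 1\right) \left(-2\right) + 341\right)^{2} = \left(\left(4 - 1\right) \left(-2\right) + 341\right)^{2} = \left(3 \left(-2\right) + 341\right)^{2} = \left(-6 + 341\right)^{2} = 335^{2} = 112225$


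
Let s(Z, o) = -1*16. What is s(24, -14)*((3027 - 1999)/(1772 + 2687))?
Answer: -16448/4459 ≈ -3.6887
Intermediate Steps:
s(Z, o) = -16
s(24, -14)*((3027 - 1999)/(1772 + 2687)) = -16*(3027 - 1999)/(1772 + 2687) = -16448/4459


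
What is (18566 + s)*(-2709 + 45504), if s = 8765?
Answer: 1169630145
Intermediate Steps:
(18566 + s)*(-2709 + 45504) = (18566 + 8765)*(-2709 + 45504) = 27331*42795 = 1169630145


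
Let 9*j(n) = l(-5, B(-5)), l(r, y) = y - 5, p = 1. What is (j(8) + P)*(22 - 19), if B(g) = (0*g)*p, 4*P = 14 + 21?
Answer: 295/12 ≈ 24.583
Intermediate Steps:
P = 35/4 (P = (14 + 21)/4 = (¼)*35 = 35/4 ≈ 8.7500)
B(g) = 0 (B(g) = (0*g)*1 = 0*1 = 0)
l(r, y) = -5 + y
j(n) = -5/9 (j(n) = (-5 + 0)/9 = (⅑)*(-5) = -5/9)
(j(8) + P)*(22 - 19) = (-5/9 + 35/4)*(22 - 19) = (295/36)*3 = 295/12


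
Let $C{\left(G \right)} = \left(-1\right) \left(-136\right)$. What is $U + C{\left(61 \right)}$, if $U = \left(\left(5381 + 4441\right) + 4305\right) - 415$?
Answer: $13848$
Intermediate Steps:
$U = 13712$ ($U = \left(9822 + 4305\right) - 415 = 14127 - 415 = 13712$)
$C{\left(G \right)} = 136$
$U + C{\left(61 \right)} = 13712 + 136 = 13848$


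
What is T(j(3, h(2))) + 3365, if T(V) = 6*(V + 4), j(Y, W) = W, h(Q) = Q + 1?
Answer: 3407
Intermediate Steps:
h(Q) = 1 + Q
T(V) = 24 + 6*V (T(V) = 6*(4 + V) = 24 + 6*V)
T(j(3, h(2))) + 3365 = (24 + 6*(1 + 2)) + 3365 = (24 + 6*3) + 3365 = (24 + 18) + 3365 = 42 + 3365 = 3407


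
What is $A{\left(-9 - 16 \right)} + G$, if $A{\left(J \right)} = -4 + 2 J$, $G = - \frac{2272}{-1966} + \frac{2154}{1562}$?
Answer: $- \frac{39511135}{767723} \approx -51.465$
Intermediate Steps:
$G = \frac{1945907}{767723}$ ($G = \left(-2272\right) \left(- \frac{1}{1966}\right) + 2154 \cdot \frac{1}{1562} = \frac{1136}{983} + \frac{1077}{781} = \frac{1945907}{767723} \approx 2.5346$)
$A{\left(-9 - 16 \right)} + G = \left(-4 + 2 \left(-9 - 16\right)\right) + \frac{1945907}{767723} = \left(-4 + 2 \left(-25\right)\right) + \frac{1945907}{767723} = \left(-4 - 50\right) + \frac{1945907}{767723} = -54 + \frac{1945907}{767723} = - \frac{39511135}{767723}$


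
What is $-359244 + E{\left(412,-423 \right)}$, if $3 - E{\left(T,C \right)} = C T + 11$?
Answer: $-184976$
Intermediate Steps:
$E{\left(T,C \right)} = -8 - C T$ ($E{\left(T,C \right)} = 3 - \left(C T + 11\right) = 3 - \left(11 + C T\right) = -8 - C T$)
$-359244 + E{\left(412,-423 \right)} = -359244 - \left(8 - 174276\right) = -359244 + \left(-8 + 174276\right) = -359244 + 174268 = -184976$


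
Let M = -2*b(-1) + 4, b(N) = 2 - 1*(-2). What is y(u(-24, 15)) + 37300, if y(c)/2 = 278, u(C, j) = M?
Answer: 37856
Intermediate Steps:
b(N) = 4 (b(N) = 2 + 2 = 4)
M = -4 (M = -2*4 + 4 = -8 + 4 = -4)
u(C, j) = -4
y(c) = 556 (y(c) = 2*278 = 556)
y(u(-24, 15)) + 37300 = 556 + 37300 = 37856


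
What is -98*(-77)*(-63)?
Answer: -475398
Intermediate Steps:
-98*(-77)*(-63) = 7546*(-63) = -475398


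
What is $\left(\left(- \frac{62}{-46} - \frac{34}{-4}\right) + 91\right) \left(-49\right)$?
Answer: $- \frac{227311}{46} \approx -4941.5$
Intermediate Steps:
$\left(\left(- \frac{62}{-46} - \frac{34}{-4}\right) + 91\right) \left(-49\right) = \left(\left(\left(-62\right) \left(- \frac{1}{46}\right) - - \frac{17}{2}\right) + 91\right) \left(-49\right) = \left(\left(\frac{31}{23} + \frac{17}{2}\right) + 91\right) \left(-49\right) = \left(\frac{453}{46} + 91\right) \left(-49\right) = \frac{4639}{46} \left(-49\right) = - \frac{227311}{46}$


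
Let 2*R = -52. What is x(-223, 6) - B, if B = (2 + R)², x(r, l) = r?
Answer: -799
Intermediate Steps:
R = -26 (R = (½)*(-52) = -26)
B = 576 (B = (2 - 26)² = (-24)² = 576)
x(-223, 6) - B = -223 - 1*576 = -223 - 576 = -799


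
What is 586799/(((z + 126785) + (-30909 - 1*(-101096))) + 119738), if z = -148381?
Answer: 586799/168329 ≈ 3.4860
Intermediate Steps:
586799/(((z + 126785) + (-30909 - 1*(-101096))) + 119738) = 586799/(((-148381 + 126785) + (-30909 - 1*(-101096))) + 119738) = 586799/((-21596 + (-30909 + 101096)) + 119738) = 586799/((-21596 + 70187) + 119738) = 586799/(48591 + 119738) = 586799/168329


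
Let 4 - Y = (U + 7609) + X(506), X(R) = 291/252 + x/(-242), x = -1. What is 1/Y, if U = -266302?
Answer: 10164/2629384529 ≈ 3.8655e-6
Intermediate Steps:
X(R) = 11779/10164 (X(R) = 291/252 - 1/(-242) = 291*(1/252) - 1*(-1/242) = 97/84 + 1/242 = 11779/10164)
Y = 2629384529/10164 (Y = 4 - ((-266302 + 7609) + 11779/10164) = 4 - (-258693 + 11779/10164) = 4 - 1*(-2629343873/10164) = 4 + 2629343873/10164 = 2629384529/10164 ≈ 2.5870e+5)
1/Y = 1/(2629384529/10164) = 10164/2629384529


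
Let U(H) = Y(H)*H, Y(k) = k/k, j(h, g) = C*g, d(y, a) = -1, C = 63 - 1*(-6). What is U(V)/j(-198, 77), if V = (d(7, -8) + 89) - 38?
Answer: 50/5313 ≈ 0.0094109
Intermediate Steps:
C = 69 (C = 63 + 6 = 69)
j(h, g) = 69*g
Y(k) = 1
V = 50 (V = (-1 + 89) - 38 = 88 - 38 = 50)
U(H) = H (U(H) = 1*H = H)
U(V)/j(-198, 77) = 50/((69*77)) = 50/5313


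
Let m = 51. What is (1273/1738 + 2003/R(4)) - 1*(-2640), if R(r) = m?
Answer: 237550457/88638 ≈ 2680.0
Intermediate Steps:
R(r) = 51
(1273/1738 + 2003/R(4)) - 1*(-2640) = (1273/1738 + 2003/51) - 1*(-2640) = (1273*(1/1738) + 2003*(1/51)) + 2640 = (1273/1738 + 2003/51) + 2640 = 3546137/88638 + 2640 = 237550457/88638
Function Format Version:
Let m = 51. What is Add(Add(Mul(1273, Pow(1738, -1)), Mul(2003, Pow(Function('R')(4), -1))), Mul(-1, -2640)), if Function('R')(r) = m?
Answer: Rational(237550457, 88638) ≈ 2680.0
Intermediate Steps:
Function('R')(r) = 51
Add(Add(Mul(1273, Pow(1738, -1)), Mul(2003, Pow(Function('R')(4), -1))), Mul(-1, -2640)) = Add(Add(Mul(1273, Pow(1738, -1)), Mul(2003, Pow(51, -1))), Mul(-1, -2640)) = Add(Add(Mul(1273, Rational(1, 1738)), Mul(2003, Rational(1, 51))), 2640) = Add(Add(Rational(1273, 1738), Rational(2003, 51)), 2640) = Add(Rational(3546137, 88638), 2640) = Rational(237550457, 88638)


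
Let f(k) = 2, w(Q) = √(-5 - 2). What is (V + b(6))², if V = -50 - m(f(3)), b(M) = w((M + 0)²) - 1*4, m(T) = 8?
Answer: (62 - I*√7)² ≈ 3837.0 - 328.07*I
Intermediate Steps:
w(Q) = I*√7 (w(Q) = √(-7) = I*√7)
b(M) = -4 + I*√7 (b(M) = I*√7 - 1*4 = I*√7 - 4 = -4 + I*√7)
V = -58 (V = -50 - 1*8 = -50 - 8 = -58)
(V + b(6))² = (-58 + (-4 + I*√7))² = (-62 + I*√7)²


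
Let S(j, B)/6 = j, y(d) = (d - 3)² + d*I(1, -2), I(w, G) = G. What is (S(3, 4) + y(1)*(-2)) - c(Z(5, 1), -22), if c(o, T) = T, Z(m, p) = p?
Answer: 36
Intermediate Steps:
y(d) = (-3 + d)² - 2*d (y(d) = (d - 3)² + d*(-2) = (-3 + d)² - 2*d)
S(j, B) = 6*j
(S(3, 4) + y(1)*(-2)) - c(Z(5, 1), -22) = (6*3 + ((-3 + 1)² - 2*1)*(-2)) - 1*(-22) = (18 + ((-2)² - 2)*(-2)) + 22 = (18 + (4 - 2)*(-2)) + 22 = (18 + 2*(-2)) + 22 = (18 - 4) + 22 = 14 + 22 = 36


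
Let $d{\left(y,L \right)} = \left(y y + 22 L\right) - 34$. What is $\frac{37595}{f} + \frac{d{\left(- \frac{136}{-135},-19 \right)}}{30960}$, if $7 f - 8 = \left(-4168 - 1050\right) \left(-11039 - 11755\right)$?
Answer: $- \frac{74026332847}{5992045662375} \approx -0.012354$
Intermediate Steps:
$d{\left(y,L \right)} = -34 + y^{2} + 22 L$ ($d{\left(y,L \right)} = \left(y^{2} + 22 L\right) - 34 = -34 + y^{2} + 22 L$)
$f = 16991300$ ($f = \frac{8}{7} + \frac{\left(-4168 - 1050\right) \left(-11039 - 11755\right)}{7} = \frac{8}{7} + \frac{\left(-5218\right) \left(-22794\right)}{7} = \frac{8}{7} + \frac{1}{7} \cdot 118939092 = \frac{8}{7} + \frac{118939092}{7} = 16991300$)
$\frac{37595}{f} + \frac{d{\left(- \frac{136}{-135},-19 \right)}}{30960} = \frac{37595}{16991300} + \frac{-34 + \left(- \frac{136}{-135}\right)^{2} + 22 \left(-19\right)}{30960} = 37595 \cdot \frac{1}{16991300} + \left(-34 + \left(\left(-136\right) \left(- \frac{1}{135}\right)\right)^{2} - 418\right) \frac{1}{30960} = \frac{7519}{3398260} + \left(-34 + \left(\frac{136}{135}\right)^{2} - 418\right) \frac{1}{30960} = \frac{7519}{3398260} + \left(-34 + \frac{18496}{18225} - 418\right) \frac{1}{30960} = \frac{7519}{3398260} - \frac{2054801}{141061500} = - \frac{74026332847}{5992045662375}$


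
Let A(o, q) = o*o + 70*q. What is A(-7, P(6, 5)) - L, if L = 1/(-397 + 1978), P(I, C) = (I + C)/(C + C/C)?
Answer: 280363/1581 ≈ 177.33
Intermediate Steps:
P(I, C) = (C + I)/(1 + C) (P(I, C) = (C + I)/(C + 1) = (C + I)/(1 + C))
L = 1/1581 ≈ 0.00063251
A(o, q) = o² + 70*q
A(-7, P(6, 5)) - L = ((-7)² + 70*((5 + 6)/(1 + 5))) - 1*1/1581 = (49 + 70*(11/6)) - 1/1581 = (49 + 385/3) - 1/1581 = 532/3 - 1/1581 = 280363/1581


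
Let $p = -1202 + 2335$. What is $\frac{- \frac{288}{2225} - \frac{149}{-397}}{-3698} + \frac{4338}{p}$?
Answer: $\frac{14169986442163}{3700985118050} \approx 3.8287$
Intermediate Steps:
$p = 1133$
$\frac{- \frac{288}{2225} - \frac{149}{-397}}{-3698} + \frac{4338}{p} = \frac{- \frac{288}{2225} - \frac{149}{-397}}{-3698} + \frac{4338}{1133} = \left(\left(-288\right) \frac{1}{2225} - - \frac{149}{397}\right) \left(- \frac{1}{3698}\right) + 4338 \cdot \frac{1}{1133} = \left(- \frac{288}{2225} + \frac{149}{397}\right) \left(- \frac{1}{3698}\right) + \frac{4338}{1133} = \frac{217189}{883325} \left(- \frac{1}{3698}\right) + \frac{4338}{1133} = - \frac{217189}{3266535850} + \frac{4338}{1133} = \frac{14169986442163}{3700985118050}$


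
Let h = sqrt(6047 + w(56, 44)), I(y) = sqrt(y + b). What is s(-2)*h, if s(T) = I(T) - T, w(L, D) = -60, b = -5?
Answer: sqrt(5987)*(2 + I*sqrt(7)) ≈ 154.75 + 204.72*I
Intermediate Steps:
I(y) = sqrt(-5 + y) (I(y) = sqrt(y - 5) = sqrt(-5 + y))
s(T) = sqrt(-5 + T) - T
h = sqrt(5987) (h = sqrt(6047 - 60) = sqrt(5987) ≈ 77.376)
s(-2)*h = (sqrt(-5 - 2) - 1*(-2))*sqrt(5987) = (sqrt(-7) + 2)*sqrt(5987) = (I*sqrt(7) + 2)*sqrt(5987) = (2 + I*sqrt(7))*sqrt(5987) = sqrt(5987)*(2 + I*sqrt(7))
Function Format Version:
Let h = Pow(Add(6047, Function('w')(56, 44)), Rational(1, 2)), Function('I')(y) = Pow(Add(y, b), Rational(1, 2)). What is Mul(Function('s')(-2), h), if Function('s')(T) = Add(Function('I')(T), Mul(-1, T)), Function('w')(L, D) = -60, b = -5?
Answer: Mul(Pow(5987, Rational(1, 2)), Add(2, Mul(I, Pow(7, Rational(1, 2))))) ≈ Add(154.75, Mul(204.72, I))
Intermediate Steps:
Function('I')(y) = Pow(Add(-5, y), Rational(1, 2)) (Function('I')(y) = Pow(Add(y, -5), Rational(1, 2)) = Pow(Add(-5, y), Rational(1, 2)))
Function('s')(T) = Add(Pow(Add(-5, T), Rational(1, 2)), Mul(-1, T))
h = Pow(5987, Rational(1, 2)) (h = Pow(Add(6047, -60), Rational(1, 2)) = Pow(5987, Rational(1, 2)) ≈ 77.376)
Mul(Function('s')(-2), h) = Mul(Add(Pow(Add(-5, -2), Rational(1, 2)), Mul(-1, -2)), Pow(5987, Rational(1, 2))) = Mul(Add(Pow(-7, Rational(1, 2)), 2), Pow(5987, Rational(1, 2))) = Mul(Add(Mul(I, Pow(7, Rational(1, 2))), 2), Pow(5987, Rational(1, 2))) = Mul(Add(2, Mul(I, Pow(7, Rational(1, 2)))), Pow(5987, Rational(1, 2))) = Mul(Pow(5987, Rational(1, 2)), Add(2, Mul(I, Pow(7, Rational(1, 2)))))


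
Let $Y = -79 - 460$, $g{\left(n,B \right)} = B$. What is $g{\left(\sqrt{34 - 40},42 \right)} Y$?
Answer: $-22638$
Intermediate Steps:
$Y = -539$ ($Y = -79 - 460 = -539$)
$g{\left(\sqrt{34 - 40},42 \right)} Y = 42 \left(-539\right) = -22638$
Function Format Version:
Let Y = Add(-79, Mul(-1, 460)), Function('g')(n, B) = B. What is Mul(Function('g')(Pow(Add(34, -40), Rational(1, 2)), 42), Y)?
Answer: -22638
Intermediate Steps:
Y = -539 (Y = Add(-79, -460) = -539)
Mul(Function('g')(Pow(Add(34, -40), Rational(1, 2)), 42), Y) = Mul(42, -539) = -22638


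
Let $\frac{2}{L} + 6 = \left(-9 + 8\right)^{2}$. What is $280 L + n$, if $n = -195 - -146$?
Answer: $-161$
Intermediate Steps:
$n = -49$ ($n = -195 + 146 = -49$)
$L = - \frac{2}{5}$ ($L = \frac{2}{-6 + \left(-9 + 8\right)^{2}} = \frac{2}{-6 + \left(-1\right)^{2}} = \frac{2}{-6 + 1} = \frac{2}{-5} = 2 \left(- \frac{1}{5}\right) = - \frac{2}{5} \approx -0.4$)
$280 L + n = 280 \left(- \frac{2}{5}\right) - 49 = -112 - 49 = -161$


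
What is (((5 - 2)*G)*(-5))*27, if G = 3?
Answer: -1215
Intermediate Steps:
(((5 - 2)*G)*(-5))*27 = (((5 - 2)*3)*(-5))*27 = ((3*3)*(-5))*27 = (9*(-5))*27 = -45*27 = -1215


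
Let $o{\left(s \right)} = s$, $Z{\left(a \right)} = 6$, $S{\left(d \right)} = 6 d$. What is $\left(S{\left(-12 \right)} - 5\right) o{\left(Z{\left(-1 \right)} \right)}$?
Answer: $-462$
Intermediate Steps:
$\left(S{\left(-12 \right)} - 5\right) o{\left(Z{\left(-1 \right)} \right)} = \left(6 \left(-12\right) - 5\right) 6 = \left(-72 - 5\right) 6 = \left(-77\right) 6 = -462$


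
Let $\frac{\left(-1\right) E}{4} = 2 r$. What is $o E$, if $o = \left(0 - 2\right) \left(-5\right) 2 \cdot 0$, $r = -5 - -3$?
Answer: $0$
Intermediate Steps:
$r = -2$ ($r = -5 + 3 = -2$)
$E = 16$ ($E = - 4 \cdot 2 \left(-2\right) = \left(-4\right) \left(-4\right) = 16$)
$o = 0$ ($o = \left(-2\right) \left(-5\right) 0 = 10 \cdot 0 = 0$)
$o E = 0 \cdot 16 = 0$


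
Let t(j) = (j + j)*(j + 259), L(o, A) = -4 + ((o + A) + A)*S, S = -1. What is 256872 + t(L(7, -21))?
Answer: 274852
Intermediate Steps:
L(o, A) = -4 - o - 2*A (L(o, A) = -4 + ((o + A) + A)*(-1) = -4 + ((A + o) + A)*(-1) = -4 + (o + 2*A)*(-1) = -4 + (-o - 2*A) = -4 - o - 2*A)
t(j) = 2*j*(259 + j) (t(j) = (2*j)*(259 + j) = 2*j*(259 + j))
256872 + t(L(7, -21)) = 256872 + 2*(-4 - 1*7 - 2*(-21))*(259 + (-4 - 1*7 - 2*(-21))) = 256872 + 2*(-4 - 7 + 42)*(259 + (-4 - 7 + 42)) = 256872 + 2*31*(259 + 31) = 256872 + 2*31*290 = 256872 + 17980 = 274852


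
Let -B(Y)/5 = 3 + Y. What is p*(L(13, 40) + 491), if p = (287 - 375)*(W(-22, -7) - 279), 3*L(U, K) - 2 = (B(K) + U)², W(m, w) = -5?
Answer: 352212256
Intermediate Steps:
B(Y) = -15 - 5*Y (B(Y) = -5*(3 + Y) = -15 - 5*Y)
L(U, K) = ⅔ + (-15 + U - 5*K)²/3 (L(U, K) = ⅔ + ((-15 - 5*K) + U)²/3 = ⅔ + (-15 + U - 5*K)²/3)
p = 24992 (p = (287 - 375)*(-5 - 279) = -88*(-284) = 24992)
p*(L(13, 40) + 491) = 24992*((⅔ + (15 - 1*13 + 5*40)²/3) + 491) = 24992*((⅔ + (15 - 13 + 200)²/3) + 491) = 24992*((⅔ + (⅓)*202²) + 491) = 24992*((⅔ + (⅓)*40804) + 491) = 24992*((⅔ + 40804/3) + 491) = 24992*(13602 + 491) = 24992*14093 = 352212256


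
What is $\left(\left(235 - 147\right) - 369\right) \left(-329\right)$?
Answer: $92449$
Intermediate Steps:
$\left(\left(235 - 147\right) - 369\right) \left(-329\right) = \left(88 - 369\right) \left(-329\right) = \left(-281\right) \left(-329\right) = 92449$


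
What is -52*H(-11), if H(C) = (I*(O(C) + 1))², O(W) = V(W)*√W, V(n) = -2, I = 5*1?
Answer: 55900 + 5200*I*√11 ≈ 55900.0 + 17246.0*I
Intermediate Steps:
I = 5
O(W) = -2*√W
H(C) = (5 - 10*√C)² (H(C) = (5*(-2*√C + 1))² = (5*(1 - 2*√C))² = (5 - 10*√C)²)
-52*H(-11) = -1300*(1 - 2*I*√11)²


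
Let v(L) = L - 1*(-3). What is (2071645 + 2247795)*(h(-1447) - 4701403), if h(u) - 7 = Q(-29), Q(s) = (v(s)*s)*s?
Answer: -20401846813280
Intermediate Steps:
v(L) = 3 + L (v(L) = L + 3 = 3 + L)
Q(s) = s²*(3 + s) (Q(s) = ((3 + s)*s)*s = (s*(3 + s))*s = s²*(3 + s))
h(u) = -21859 (h(u) = 7 + (-29)²*(3 - 29) = 7 + 841*(-26) = 7 - 21866 = -21859)
(2071645 + 2247795)*(h(-1447) - 4701403) = (2071645 + 2247795)*(-21859 - 4701403) = 4319440*(-4723262) = -20401846813280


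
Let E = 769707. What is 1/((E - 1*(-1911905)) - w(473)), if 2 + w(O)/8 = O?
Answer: 1/2677844 ≈ 3.7343e-7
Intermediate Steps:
w(O) = -16 + 8*O
1/((E - 1*(-1911905)) - w(473)) = 1/((769707 - 1*(-1911905)) - (-16 + 8*473)) = 1/((769707 + 1911905) - (-16 + 3784)) = 1/(2681612 - 1*3768) = 1/(2681612 - 3768) = 1/2677844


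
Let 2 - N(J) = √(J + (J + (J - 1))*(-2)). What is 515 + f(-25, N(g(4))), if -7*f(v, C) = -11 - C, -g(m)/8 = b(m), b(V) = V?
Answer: 3618/7 - √2 ≈ 515.44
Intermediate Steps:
g(m) = -8*m
N(J) = 2 - √(2 - 3*J) (N(J) = 2 - √(J + (J + (J - 1))*(-2)) = 2 - √(J + (J + (-1 + J))*(-2)) = 2 - √(J + (-1 + 2*J)*(-2)) = 2 - √(J + (2 - 4*J)) = 2 - √(2 - 3*J))
f(v, C) = 11/7 + C/7 (f(v, C) = -(-11 - C)/7 = 11/7 + C/7)
515 + f(-25, N(g(4))) = 515 + (11/7 + (2 - √(2 - (-24)*4))/7) = 515 + (11/7 + (2 - √(2 - 3*(-32)))/7) = 515 + (11/7 + (2 - √(2 + 96))/7) = 515 + (11/7 + (2 - √98)/7) = 515 + (11/7 + (2 - 7*√2)/7) = 515 + (11/7 + (2/7 - √2)) = 515 + (13/7 - √2) = 3618/7 - √2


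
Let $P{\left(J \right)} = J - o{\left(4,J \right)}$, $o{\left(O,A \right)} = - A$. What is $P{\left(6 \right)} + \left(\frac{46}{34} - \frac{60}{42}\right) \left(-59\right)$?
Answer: $\frac{1959}{119} \approx 16.462$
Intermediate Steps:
$P{\left(J \right)} = 2 J$ ($P{\left(J \right)} = J - - J = J + J = 2 J$)
$P{\left(6 \right)} + \left(\frac{46}{34} - \frac{60}{42}\right) \left(-59\right) = 2 \cdot 6 + \left(\frac{46}{34} - \frac{60}{42}\right) \left(-59\right) = 12 + \left(46 \cdot \frac{1}{34} - \frac{10}{7}\right) \left(-59\right) = 12 + \left(\frac{23}{17} - \frac{10}{7}\right) \left(-59\right) = 12 - - \frac{531}{119} = 12 + \frac{531}{119} = \frac{1959}{119}$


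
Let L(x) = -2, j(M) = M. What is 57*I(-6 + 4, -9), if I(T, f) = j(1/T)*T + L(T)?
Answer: -57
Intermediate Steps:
I(T, f) = -1 (I(T, f) = T/T - 2 = 1 - 2 = -1)
57*I(-6 + 4, -9) = 57*(-1) = -57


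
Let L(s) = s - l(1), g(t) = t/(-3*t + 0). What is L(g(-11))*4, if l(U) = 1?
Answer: -16/3 ≈ -5.3333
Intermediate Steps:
g(t) = -1/3 (g(t) = t/((-3*t)) = t*(-1/(3*t)) = -1/3)
L(s) = -1 + s (L(s) = s - 1*1 = s - 1 = -1 + s)
L(g(-11))*4 = (-1 - 1/3)*4 = -4/3*4 = -16/3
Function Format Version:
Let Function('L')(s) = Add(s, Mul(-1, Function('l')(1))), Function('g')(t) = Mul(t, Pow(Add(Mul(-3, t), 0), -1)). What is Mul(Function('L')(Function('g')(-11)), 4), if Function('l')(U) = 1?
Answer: Rational(-16, 3) ≈ -5.3333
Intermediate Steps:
Function('g')(t) = Rational(-1, 3) (Function('g')(t) = Mul(t, Pow(Mul(-3, t), -1)) = Mul(t, Mul(Rational(-1, 3), Pow(t, -1))) = Rational(-1, 3))
Function('L')(s) = Add(-1, s) (Function('L')(s) = Add(s, Mul(-1, 1)) = Add(s, -1) = Add(-1, s))
Mul(Function('L')(Function('g')(-11)), 4) = Mul(Add(-1, Rational(-1, 3)), 4) = Mul(Rational(-4, 3), 4) = Rational(-16, 3)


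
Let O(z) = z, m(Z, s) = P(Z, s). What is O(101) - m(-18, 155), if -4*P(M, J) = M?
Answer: 193/2 ≈ 96.500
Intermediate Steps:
P(M, J) = -M/4
m(Z, s) = -Z/4
O(101) - m(-18, 155) = 101 - (-1)*(-18)/4 = 101 - 1*9/2 = 101 - 9/2 = 193/2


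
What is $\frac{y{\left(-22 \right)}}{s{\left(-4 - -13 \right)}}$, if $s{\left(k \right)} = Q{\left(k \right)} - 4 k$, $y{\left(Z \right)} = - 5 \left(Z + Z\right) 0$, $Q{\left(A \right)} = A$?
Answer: $0$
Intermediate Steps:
$y{\left(Z \right)} = 0$ ($y{\left(Z \right)} = - 5 \cdot 2 Z 0 = - 10 Z 0 = 0$)
$s{\left(k \right)} = - 3 k$ ($s{\left(k \right)} = k - 4 k = - 3 k$)
$\frac{y{\left(-22 \right)}}{s{\left(-4 - -13 \right)}} = \frac{0}{\left(-3\right) \left(-4 - -13\right)} = \frac{0}{\left(-3\right) \left(-4 + 13\right)} = \frac{0}{\left(-3\right) 9} = \frac{0}{-27} = 0 \left(- \frac{1}{27}\right) = 0$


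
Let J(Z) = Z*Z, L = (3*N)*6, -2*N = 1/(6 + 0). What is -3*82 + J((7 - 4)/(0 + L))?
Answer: -242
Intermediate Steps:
N = -1/12 (N = -1/(2*(6 + 0)) = -1/2/6 = -1/2*1/6 = -1/12 ≈ -0.083333)
L = -3/2 (L = (3*(-1/12))*6 = -1/4*6 = -3/2 ≈ -1.5000)
J(Z) = Z**2
-3*82 + J((7 - 4)/(0 + L)) = -3*82 + ((7 - 4)/(0 - 3/2))**2 = -246 + (3/(-3/2))**2 = -246 + (3*(-2/3))**2 = -246 + (-2)**2 = -246 + 4 = -242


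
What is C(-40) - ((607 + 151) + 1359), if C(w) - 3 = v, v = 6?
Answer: -2108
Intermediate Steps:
C(w) = 9 (C(w) = 3 + 6 = 9)
C(-40) - ((607 + 151) + 1359) = 9 - ((607 + 151) + 1359) = 9 - (758 + 1359) = 9 - 1*2117 = 9 - 2117 = -2108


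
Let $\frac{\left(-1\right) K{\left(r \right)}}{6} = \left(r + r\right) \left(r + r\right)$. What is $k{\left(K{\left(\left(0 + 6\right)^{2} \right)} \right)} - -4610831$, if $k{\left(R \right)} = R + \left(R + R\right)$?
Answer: $4517519$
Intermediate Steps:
$K{\left(r \right)} = - 24 r^{2}$ ($K{\left(r \right)} = - 6 \left(r + r\right) \left(r + r\right) = - 6 \cdot 2 r 2 r = - 6 \cdot 4 r^{2} = - 24 r^{2}$)
$k{\left(R \right)} = 3 R$ ($k{\left(R \right)} = R + 2 R = 3 R$)
$k{\left(K{\left(\left(0 + 6\right)^{2} \right)} \right)} - -4610831 = 3 \left(- 24 \left(\left(0 + 6\right)^{2}\right)^{2}\right) - -4610831 = 3 \left(- 24 \left(6^{2}\right)^{2}\right) + 4610831 = 3 \left(- 24 \cdot 36^{2}\right) + 4610831 = 3 \left(\left(-24\right) 1296\right) + 4610831 = 3 \left(-31104\right) + 4610831 = -93312 + 4610831 = 4517519$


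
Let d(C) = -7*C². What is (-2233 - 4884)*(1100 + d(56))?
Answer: 148403684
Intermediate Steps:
(-2233 - 4884)*(1100 + d(56)) = (-2233 - 4884)*(1100 - 7*56²) = -7117*(1100 - 7*3136) = -7117*(1100 - 21952) = -7117*(-20852) = 148403684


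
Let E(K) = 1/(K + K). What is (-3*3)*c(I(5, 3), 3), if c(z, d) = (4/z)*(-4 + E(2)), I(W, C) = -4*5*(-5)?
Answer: 27/20 ≈ 1.3500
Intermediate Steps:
I(W, C) = 100 (I(W, C) = -20*(-5) = 100)
E(K) = 1/(2*K)
c(z, d) = -15/z (c(z, d) = (4/z)*(-4 + (1/2)/2) = (4/z)*(-4 + (1/2)*(1/2)) = (4/z)*(-4 + 1/4) = (4/z)*(-15/4) = -15/z)
(-3*3)*c(I(5, 3), 3) = (-3*3)*(-15/100) = -(-135)/100 = -9*(-3/20) = 27/20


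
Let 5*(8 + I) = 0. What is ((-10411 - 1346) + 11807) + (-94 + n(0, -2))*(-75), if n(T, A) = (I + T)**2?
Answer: 2300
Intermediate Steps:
I = -8 (I = -8 + (1/5)*0 = -8 + 0 = -8)
n(T, A) = (-8 + T)**2
((-10411 - 1346) + 11807) + (-94 + n(0, -2))*(-75) = ((-10411 - 1346) + 11807) + (-94 + (-8 + 0)**2)*(-75) = (-11757 + 11807) + (-94 + (-8)**2)*(-75) = 50 + (-94 + 64)*(-75) = 50 - 30*(-75) = 50 + 2250 = 2300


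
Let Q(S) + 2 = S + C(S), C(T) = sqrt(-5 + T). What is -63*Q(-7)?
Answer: 567 - 126*I*sqrt(3) ≈ 567.0 - 218.24*I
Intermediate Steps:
Q(S) = -2 + S + sqrt(-5 + S) (Q(S) = -2 + (S + sqrt(-5 + S)) = -2 + S + sqrt(-5 + S))
-63*Q(-7) = -63*(-2 - 7 + sqrt(-5 - 7)) = -63*(-2 - 7 + sqrt(-12)) = -63*(-2 - 7 + 2*I*sqrt(3)) = -63*(-9 + 2*I*sqrt(3)) = 567 - 126*I*sqrt(3)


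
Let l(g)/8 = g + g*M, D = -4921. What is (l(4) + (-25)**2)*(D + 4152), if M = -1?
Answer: -480625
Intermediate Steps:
l(g) = 0 (l(g) = 8*(g + g*(-1)) = 8*(g - g) = 8*0 = 0)
(l(4) + (-25)**2)*(D + 4152) = (0 + (-25)**2)*(-4921 + 4152) = (0 + 625)*(-769) = 625*(-769) = -480625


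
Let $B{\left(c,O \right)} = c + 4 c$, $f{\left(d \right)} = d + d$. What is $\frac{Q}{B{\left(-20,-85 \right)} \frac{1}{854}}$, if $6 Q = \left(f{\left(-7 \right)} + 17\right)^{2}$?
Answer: $- \frac{1281}{100} \approx -12.81$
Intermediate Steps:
$f{\left(d \right)} = 2 d$
$B{\left(c,O \right)} = 5 c$
$Q = \frac{3}{2}$ ($Q = \frac{\left(2 \left(-7\right) + 17\right)^{2}}{6} = \frac{\left(-14 + 17\right)^{2}}{6} = \frac{3^{2}}{6} = \frac{1}{6} \cdot 9 = \frac{3}{2} \approx 1.5$)
$\frac{Q}{B{\left(-20,-85 \right)} \frac{1}{854}} = \frac{3}{2 \frac{5 \left(-20\right)}{854}} = \frac{3}{2 \left(\left(-100\right) \frac{1}{854}\right)} = \frac{3}{2 \left(- \frac{50}{427}\right)} = \frac{3}{2} \left(- \frac{427}{50}\right) = - \frac{1281}{100}$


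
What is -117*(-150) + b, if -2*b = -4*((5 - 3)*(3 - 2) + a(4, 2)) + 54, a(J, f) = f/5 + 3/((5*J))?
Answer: 175281/10 ≈ 17528.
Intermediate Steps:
a(J, f) = f/5 + 3/(5*J) (a(J, f) = f*(⅕) + 3*(1/(5*J)) = f/5 + 3/(5*J))
b = -219/10 (b = -(-4*((5 - 3)*(3 - 2) + (⅕)*(3 + 4*2)/4) + 54)/2 = -(-4*(2*1 + (⅕)*(¼)*(3 + 8)) + 54)/2 = -(-4*(2 + (⅕)*(¼)*11) + 54)/2 = -(-4*(2 + 11/20) + 54)/2 = -(-4*51/20 + 54)/2 = -(-51/5 + 54)/2 = -½*219/5 = -219/10 ≈ -21.900)
-117*(-150) + b = -117*(-150) - 219/10 = 17550 - 219/10 = 175281/10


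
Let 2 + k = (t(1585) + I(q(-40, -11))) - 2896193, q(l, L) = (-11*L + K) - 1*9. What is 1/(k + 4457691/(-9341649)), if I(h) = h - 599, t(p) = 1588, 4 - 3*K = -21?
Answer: -1037961/3004986508958 ≈ -3.4541e-7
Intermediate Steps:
K = 25/3 (K = 4/3 - 1/3*(-21) = 4/3 + 7 = 25/3 ≈ 8.3333)
q(l, L) = -2/3 - 11*L (q(l, L) = (-11*L + 25/3) - 1*9 = (25/3 - 11*L) - 9 = -2/3 - 11*L)
I(h) = -599 + h
k = -8685257/3 (k = -2 + ((1588 + (-599 + (-2/3 - 11*(-11)))) - 2896193) = -2 + ((1588 + (-599 + (-2/3 + 121))) - 2896193) = -2 + ((1588 + (-599 + 361/3)) - 2896193) = -2 + ((1588 - 1436/3) - 2896193) = -2 + (3328/3 - 2896193) = -2 - 8685251/3 = -8685257/3 ≈ -2.8951e+6)
1/(k + 4457691/(-9341649)) = 1/(-8685257/3 + 4457691/(-9341649)) = 1/(-8685257/3 + 4457691*(-1/9341649)) = 1/(-8685257/3 - 495299/1037961) = 1/(-3004986508958/1037961) = -1037961/3004986508958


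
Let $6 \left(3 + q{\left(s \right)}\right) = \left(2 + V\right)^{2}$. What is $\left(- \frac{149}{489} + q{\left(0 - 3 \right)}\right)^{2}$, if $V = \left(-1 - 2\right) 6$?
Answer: $\frac{41165056}{26569} \approx 1549.4$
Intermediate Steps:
$V = -18$ ($V = \left(-3\right) 6 = -18$)
$q{\left(s \right)} = \frac{119}{3}$ ($q{\left(s \right)} = -3 + \frac{\left(2 - 18\right)^{2}}{6} = -3 + \frac{\left(-16\right)^{2}}{6} = -3 + \frac{1}{6} \cdot 256 = -3 + \frac{128}{3} = \frac{119}{3}$)
$\left(- \frac{149}{489} + q{\left(0 - 3 \right)}\right)^{2} = \left(- \frac{149}{489} + \frac{119}{3}\right)^{2} = \left(\frac{6416}{163}\right)^{2} = \frac{41165056}{26569}$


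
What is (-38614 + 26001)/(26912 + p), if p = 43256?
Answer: -12613/70168 ≈ -0.17975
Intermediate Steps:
(-38614 + 26001)/(26912 + p) = (-38614 + 26001)/(26912 + 43256) = -12613/70168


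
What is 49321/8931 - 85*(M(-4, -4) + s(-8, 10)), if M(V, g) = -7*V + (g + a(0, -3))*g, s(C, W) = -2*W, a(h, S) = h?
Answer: -18169919/8931 ≈ -2034.5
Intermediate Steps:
M(V, g) = g**2 - 7*V (M(V, g) = -7*V + (g + 0)*g = -7*V + g*g = -7*V + g**2 = g**2 - 7*V)
49321/8931 - 85*(M(-4, -4) + s(-8, 10)) = 49321/8931 - 85*(((-4)**2 - 7*(-4)) - 2*10) = 49321*(1/8931) - 85*((16 + 28) - 20) = 49321/8931 - 85*(44 - 20) = 49321/8931 - 85*24 = 49321/8931 - 2040 = -18169919/8931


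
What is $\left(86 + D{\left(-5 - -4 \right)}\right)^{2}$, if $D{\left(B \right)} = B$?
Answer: $7225$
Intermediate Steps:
$\left(86 + D{\left(-5 - -4 \right)}\right)^{2} = \left(86 - 1\right)^{2} = 85^{2} = 7225$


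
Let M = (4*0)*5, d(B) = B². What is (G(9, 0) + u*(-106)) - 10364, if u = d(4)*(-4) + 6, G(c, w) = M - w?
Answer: -4216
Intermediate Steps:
M = 0 (M = 0*5 = 0)
G(c, w) = -w (G(c, w) = 0 - w = -w)
u = -58 (u = 4²*(-4) + 6 = 16*(-4) + 6 = -64 + 6 = -58)
(G(9, 0) + u*(-106)) - 10364 = (-1*0 - 58*(-106)) - 10364 = (0 + 6148) - 10364 = 6148 - 10364 = -4216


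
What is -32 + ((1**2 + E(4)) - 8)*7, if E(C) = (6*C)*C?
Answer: 591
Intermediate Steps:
E(C) = 6*C**2
-32 + ((1**2 + E(4)) - 8)*7 = -32 + ((1**2 + 6*4**2) - 8)*7 = -32 + ((1 + 6*16) - 8)*7 = -32 + ((1 + 96) - 8)*7 = -32 + (97 - 8)*7 = -32 + 89*7 = -32 + 623 = 591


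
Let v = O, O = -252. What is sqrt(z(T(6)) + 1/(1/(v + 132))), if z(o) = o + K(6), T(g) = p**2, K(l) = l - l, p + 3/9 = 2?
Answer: I*sqrt(1055)/3 ≈ 10.827*I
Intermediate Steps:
p = 5/3 (p = -1/3 + 2 = 5/3 ≈ 1.6667)
K(l) = 0
T(g) = 25/9 (T(g) = (5/3)**2 = 25/9)
z(o) = o (z(o) = o + 0 = o)
v = -252
sqrt(z(T(6)) + 1/(1/(v + 132))) = sqrt(25/9 + 1/(1/(-252 + 132))) = sqrt(25/9 + 1/(1/(-120))) = sqrt(25/9 + 1/(-1/120)) = sqrt(25/9 - 120) = sqrt(-1055/9) = I*sqrt(1055)/3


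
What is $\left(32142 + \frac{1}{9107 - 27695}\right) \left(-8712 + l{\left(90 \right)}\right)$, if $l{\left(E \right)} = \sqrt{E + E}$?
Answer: $- \frac{433752689370}{1549} + \frac{597455495 \sqrt{5}}{3098} \approx -2.7959 \cdot 10^{8}$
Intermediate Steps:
$l{\left(E \right)} = \sqrt{2} \sqrt{E}$ ($l{\left(E \right)} = \sqrt{2 E} = \sqrt{2} \sqrt{E}$)
$\left(32142 + \frac{1}{9107 - 27695}\right) \left(-8712 + l{\left(90 \right)}\right) = \left(32142 + \frac{1}{9107 - 27695}\right) \left(-8712 + \sqrt{2} \sqrt{90}\right) = \left(32142 + \frac{1}{-18588}\right) \left(-8712 + \sqrt{2} \cdot 3 \sqrt{10}\right) = \left(32142 - \frac{1}{18588}\right) \left(-8712 + 6 \sqrt{5}\right) = \frac{597455495 \left(-8712 + 6 \sqrt{5}\right)}{18588} = - \frac{433752689370}{1549} + \frac{597455495 \sqrt{5}}{3098}$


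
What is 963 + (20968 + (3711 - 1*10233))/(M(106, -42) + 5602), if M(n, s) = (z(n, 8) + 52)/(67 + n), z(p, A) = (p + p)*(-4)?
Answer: 467510104/484175 ≈ 965.58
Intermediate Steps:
z(p, A) = -8*p (z(p, A) = (2*p)*(-4) = -8*p)
M(n, s) = (52 - 8*n)/(67 + n) (M(n, s) = (-8*n + 52)/(67 + n) = (52 - 8*n)/(67 + n))
963 + (20968 + (3711 - 1*10233))/(M(106, -42) + 5602) = 963 + (20968 + (3711 - 1*10233))/(4*(13 - 2*106)/(67 + 106) + 5602) = 963 + (20968 + (3711 - 10233))/(4*(13 - 212)/173 + 5602) = 963 + (20968 - 6522)/(4*(1/173)*(-199) + 5602) = 963 + 14446/(-796/173 + 5602) = 963 + 14446/(968350/173) = 963 + 14446*(173/968350) = 963 + 1249579/484175 = 467510104/484175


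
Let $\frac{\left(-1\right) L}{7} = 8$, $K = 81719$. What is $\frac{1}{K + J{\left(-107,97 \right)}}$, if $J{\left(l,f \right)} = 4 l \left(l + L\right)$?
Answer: $\frac{1}{151483} \approx 6.6014 \cdot 10^{-6}$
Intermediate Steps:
$L = -56$ ($L = \left(-7\right) 8 = -56$)
$J{\left(l,f \right)} = 4 l \left(-56 + l\right)$ ($J{\left(l,f \right)} = 4 l \left(l - 56\right) = 4 l \left(-56 + l\right)$)
$\frac{1}{K + J{\left(-107,97 \right)}} = \frac{1}{81719 + 4 \left(-107\right) \left(-56 - 107\right)} = \frac{1}{81719 + 4 \left(-107\right) \left(-163\right)} = \frac{1}{81719 + 69764} = \frac{1}{151483}$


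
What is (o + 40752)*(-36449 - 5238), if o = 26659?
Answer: -2810162357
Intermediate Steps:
(o + 40752)*(-36449 - 5238) = (26659 + 40752)*(-36449 - 5238) = 67411*(-41687) = -2810162357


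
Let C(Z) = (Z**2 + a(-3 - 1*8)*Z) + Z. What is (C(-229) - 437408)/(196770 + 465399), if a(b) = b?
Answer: -127559/220723 ≈ -0.57791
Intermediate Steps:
C(Z) = Z**2 - 10*Z (C(Z) = (Z**2 + (-3 - 1*8)*Z) + Z = (Z**2 + (-3 - 8)*Z) + Z = (Z**2 - 11*Z) + Z = Z**2 - 10*Z)
(C(-229) - 437408)/(196770 + 465399) = (-229*(-10 - 229) - 437408)/(196770 + 465399) = (-229*(-239) - 437408)/662169 = (54731 - 437408)*(1/662169) = -382677*1/662169 = -127559/220723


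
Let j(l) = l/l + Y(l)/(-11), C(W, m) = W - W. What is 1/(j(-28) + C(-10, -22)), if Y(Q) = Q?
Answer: 11/39 ≈ 0.28205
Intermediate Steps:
C(W, m) = 0
j(l) = 1 - l/11 (j(l) = l/l + l/(-11) = 1 + l*(-1/11) = 1 - l/11)
1/(j(-28) + C(-10, -22)) = 1/((1 - 1/11*(-28)) + 0) = 1/((1 + 28/11) + 0) = 1/(39/11 + 0) = 1/(39/11) = 11/39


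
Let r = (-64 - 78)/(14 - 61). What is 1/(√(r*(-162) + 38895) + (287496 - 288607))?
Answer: -52217/56208026 - √84837867/56208026 ≈ -0.0010929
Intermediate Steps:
r = 142/47 (r = -142/(-47) = -142*(-1/47) = 142/47 ≈ 3.0213)
1/(√(r*(-162) + 38895) + (287496 - 288607)) = 1/(√((142/47)*(-162) + 38895) + (287496 - 288607)) = 1/(√(-23004/47 + 38895) - 1111) = 1/(√(1805061/47) - 1111) = 1/(√84837867/47 - 1111) = 1/(-1111 + √84837867/47)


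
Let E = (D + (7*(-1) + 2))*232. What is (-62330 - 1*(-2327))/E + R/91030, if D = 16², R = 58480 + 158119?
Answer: 3575459939/2650429480 ≈ 1.3490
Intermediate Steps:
R = 216599
D = 256
E = 58232 (E = (256 + (7*(-1) + 2))*232 = (256 + (-7 + 2))*232 = (256 - 5)*232 = 251*232 = 58232)
(-62330 - 1*(-2327))/E + R/91030 = (-62330 - 1*(-2327))/58232 + 216599/91030 = (-62330 + 2327)*(1/58232) + 216599*(1/91030) = -60003*1/58232 + 216599/91030 = -60003/58232 + 216599/91030 = 3575459939/2650429480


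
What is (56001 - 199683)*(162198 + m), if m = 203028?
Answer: -52476402132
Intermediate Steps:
(56001 - 199683)*(162198 + m) = (56001 - 199683)*(162198 + 203028) = -143682*365226 = -52476402132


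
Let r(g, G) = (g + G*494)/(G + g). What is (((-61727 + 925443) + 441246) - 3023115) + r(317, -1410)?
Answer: -1877245006/1093 ≈ -1.7175e+6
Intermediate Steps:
r(g, G) = (g + 494*G)/(G + g)
(((-61727 + 925443) + 441246) - 3023115) + r(317, -1410) = (((-61727 + 925443) + 441246) - 3023115) + (317 + 494*(-1410))/(-1410 + 317) = ((863716 + 441246) - 3023115) + (317 - 696540)/(-1093) = (1304962 - 3023115) - 1/1093*(-696223) = -1718153 + 696223/1093 = -1877245006/1093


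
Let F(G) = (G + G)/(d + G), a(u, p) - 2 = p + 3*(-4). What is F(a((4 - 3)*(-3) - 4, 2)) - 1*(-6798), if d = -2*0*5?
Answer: 6800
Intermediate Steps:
a(u, p) = -10 + p (a(u, p) = 2 + (p + 3*(-4)) = 2 + (p - 12) = 2 + (-12 + p) = -10 + p)
d = 0 (d = 0*5 = 0)
F(G) = 2 (F(G) = (G + G)/(0 + G) = (2*G)/G = 2)
F(a((4 - 3)*(-3) - 4, 2)) - 1*(-6798) = 2 - 1*(-6798) = 2 + 6798 = 6800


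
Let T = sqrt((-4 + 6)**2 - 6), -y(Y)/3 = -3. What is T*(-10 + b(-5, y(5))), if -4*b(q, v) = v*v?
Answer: -121*I*sqrt(2)/4 ≈ -42.78*I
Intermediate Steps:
y(Y) = 9 (y(Y) = -3*(-3) = 9)
b(q, v) = -v**2/4 (b(q, v) = -v*v/4 = -v**2/4)
T = I*sqrt(2) (T = sqrt(2**2 - 6) = sqrt(4 - 6) = sqrt(-2) = I*sqrt(2) ≈ 1.4142*I)
T*(-10 + b(-5, y(5))) = (I*sqrt(2))*(-10 - 1/4*9**2) = (I*sqrt(2))*(-10 - 1/4*81) = (I*sqrt(2))*(-10 - 81/4) = (I*sqrt(2))*(-121/4) = -121*I*sqrt(2)/4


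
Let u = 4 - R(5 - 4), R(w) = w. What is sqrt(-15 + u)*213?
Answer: 426*I*sqrt(3) ≈ 737.85*I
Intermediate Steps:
u = 3 (u = 4 - (5 - 4) = 4 - 1*1 = 4 - 1 = 3)
sqrt(-15 + u)*213 = sqrt(-15 + 3)*213 = sqrt(-12)*213 = (2*I*sqrt(3))*213 = 426*I*sqrt(3)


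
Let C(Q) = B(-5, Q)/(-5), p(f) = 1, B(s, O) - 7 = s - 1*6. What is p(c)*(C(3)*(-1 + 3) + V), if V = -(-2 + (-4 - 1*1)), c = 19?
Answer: 43/5 ≈ 8.6000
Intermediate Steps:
B(s, O) = 1 + s (B(s, O) = 7 + (s - 1*6) = 7 + (s - 6) = 7 + (-6 + s) = 1 + s)
C(Q) = ⅘ (C(Q) = (1 - 5)/(-5) = -4*(-⅕) = ⅘)
V = 7 (V = -(-2 + (-4 - 1)) = -(-2 - 5) = -1*(-7) = 7)
p(c)*(C(3)*(-1 + 3) + V) = 1*(4*(-1 + 3)/5 + 7) = 1*((⅘)*2 + 7) = 1*(8/5 + 7) = 1*(43/5) = 43/5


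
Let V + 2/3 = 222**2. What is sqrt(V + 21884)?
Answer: sqrt(640506)/3 ≈ 266.77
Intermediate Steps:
V = 147850/3 (V = -2/3 + 222**2 = -2/3 + 49284 = 147850/3 ≈ 49283.)
sqrt(V + 21884) = sqrt(147850/3 + 21884) = sqrt(213502/3) = sqrt(640506)/3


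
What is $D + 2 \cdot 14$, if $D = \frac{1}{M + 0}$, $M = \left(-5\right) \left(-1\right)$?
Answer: $\frac{141}{5} \approx 28.2$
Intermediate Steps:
$M = 5$
$D = \frac{1}{5}$ ($D = \frac{1}{5 + 0} = \frac{1}{5} \approx 0.2$)
$D + 2 \cdot 14 = \frac{1}{5} + 2 \cdot 14 = \frac{1}{5} + 28 = \frac{141}{5}$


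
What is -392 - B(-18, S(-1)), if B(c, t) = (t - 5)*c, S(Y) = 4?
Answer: -410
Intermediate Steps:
B(c, t) = c*(-5 + t) (B(c, t) = (-5 + t)*c = c*(-5 + t))
-392 - B(-18, S(-1)) = -392 - (-18)*(-5 + 4) = -392 - (-18)*(-1) = -392 - 1*18 = -392 - 18 = -410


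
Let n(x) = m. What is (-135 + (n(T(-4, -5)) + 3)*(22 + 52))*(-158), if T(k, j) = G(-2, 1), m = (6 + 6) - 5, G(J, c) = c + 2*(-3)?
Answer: -95590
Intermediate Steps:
G(J, c) = -6 + c (G(J, c) = c - 6 = -6 + c)
m = 7 (m = 12 - 5 = 7)
T(k, j) = -5 (T(k, j) = -6 + 1 = -5)
n(x) = 7
(-135 + (n(T(-4, -5)) + 3)*(22 + 52))*(-158) = (-135 + (7 + 3)*(22 + 52))*(-158) = (-135 + 10*74)*(-158) = (-135 + 740)*(-158) = 605*(-158) = -95590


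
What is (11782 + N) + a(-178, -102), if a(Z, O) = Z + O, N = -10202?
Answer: 1300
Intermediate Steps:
a(Z, O) = O + Z
(11782 + N) + a(-178, -102) = (11782 - 10202) + (-102 - 178) = 1580 - 280 = 1300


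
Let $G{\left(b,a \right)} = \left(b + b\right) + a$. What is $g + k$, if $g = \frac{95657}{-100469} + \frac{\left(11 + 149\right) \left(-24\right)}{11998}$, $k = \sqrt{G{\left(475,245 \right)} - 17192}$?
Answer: $- \frac{766746823}{602713531} + i \sqrt{15997} \approx -1.2722 + 126.48 i$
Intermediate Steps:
$G{\left(b,a \right)} = a + 2 b$ ($G{\left(b,a \right)} = 2 b + a = a + 2 b$)
$k = i \sqrt{15997}$ ($k = \sqrt{\left(245 + 2 \cdot 475\right) - 17192} = \sqrt{\left(245 + 950\right) - 17192} = \sqrt{1195 - 17192} = \sqrt{-15997} = i \sqrt{15997} \approx 126.48 i$)
$g = - \frac{766746823}{602713531}$ ($g = 95657 \left(- \frac{1}{100469}\right) + 160 \left(-24\right) \frac{1}{11998} = - \frac{95657}{100469} - \frac{1920}{5999} = - \frac{766746823}{602713531} \approx -1.2722$)
$g + k = - \frac{766746823}{602713531} + i \sqrt{15997}$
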